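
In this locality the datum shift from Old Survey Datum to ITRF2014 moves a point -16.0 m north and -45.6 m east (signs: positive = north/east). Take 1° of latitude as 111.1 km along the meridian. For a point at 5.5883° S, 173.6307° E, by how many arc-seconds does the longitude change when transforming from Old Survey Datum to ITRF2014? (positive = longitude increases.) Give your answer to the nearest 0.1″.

At latitude -5.5883°, cos φ = 0.995247.
1° of longitude at this latitude = 111.1 × cos φ = 110.57 km, so Δλ = -45.6 / 110572.0 = -0.0004124° = -1.485″.

Δλ = -1.5″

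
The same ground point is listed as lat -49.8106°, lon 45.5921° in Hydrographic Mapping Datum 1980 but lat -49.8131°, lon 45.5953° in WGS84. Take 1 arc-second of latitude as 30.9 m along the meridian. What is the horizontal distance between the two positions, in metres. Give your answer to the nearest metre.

361 m

Δφ = -49.8131° − -49.8106° = -0.0025°; Δλ = 45.5953° − 45.5921° = +0.0032°.
1° of latitude = 3600 × 30.90 = 111240 m.
ΔN = Δφ × 111240 = -278.1 m; ΔE = Δλ × 111240 × cos(-49.8106°) = +0.0032 × 111240 × 0.645316 = 229.7 m.
Distance = √(ΔE² + ΔN²) = √(229.7² + (-278.1)²) = 360.7 m.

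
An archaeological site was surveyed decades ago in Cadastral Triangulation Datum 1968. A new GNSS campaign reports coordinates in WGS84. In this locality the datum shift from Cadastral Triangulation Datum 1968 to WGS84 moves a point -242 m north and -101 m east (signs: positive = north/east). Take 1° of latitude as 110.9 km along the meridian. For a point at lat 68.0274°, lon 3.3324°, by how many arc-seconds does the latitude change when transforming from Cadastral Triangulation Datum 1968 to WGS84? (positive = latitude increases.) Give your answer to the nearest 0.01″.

Δφ = -7.86″

1° of latitude = 110.9 km, so Δφ = -242.0 / 110900 = -0.0021821° = -7.856″.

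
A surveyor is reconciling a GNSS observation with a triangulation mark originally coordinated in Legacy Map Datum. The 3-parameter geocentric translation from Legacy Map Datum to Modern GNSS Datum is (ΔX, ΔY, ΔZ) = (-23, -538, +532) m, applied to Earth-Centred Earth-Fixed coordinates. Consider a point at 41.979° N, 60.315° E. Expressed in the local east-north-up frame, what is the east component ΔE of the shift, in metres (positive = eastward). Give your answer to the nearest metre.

ΔE = -246 m

At φ = 41.979°, λ = 60.315°: sin φ = 0.668858, cos φ = 0.743390, sin λ = 0.868761, cos λ = 0.495231.
ΔE = −sin λ·ΔX + cos λ·ΔY = −(0.868761)·(-23) + (0.495231)·(-538) = -246.45 m.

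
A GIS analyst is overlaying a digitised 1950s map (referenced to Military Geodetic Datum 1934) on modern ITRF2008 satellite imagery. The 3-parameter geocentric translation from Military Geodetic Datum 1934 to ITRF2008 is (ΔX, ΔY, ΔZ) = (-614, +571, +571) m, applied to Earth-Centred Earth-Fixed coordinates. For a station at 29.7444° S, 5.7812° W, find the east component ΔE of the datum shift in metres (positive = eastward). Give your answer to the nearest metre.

ΔE = 506 m

The local east axis at (φ, λ) is (−sin λ, cos λ, 0), so ΔE = −sin(-5.7812°)·(-614) + cos(-5.7812°)·571 = 506.25 m.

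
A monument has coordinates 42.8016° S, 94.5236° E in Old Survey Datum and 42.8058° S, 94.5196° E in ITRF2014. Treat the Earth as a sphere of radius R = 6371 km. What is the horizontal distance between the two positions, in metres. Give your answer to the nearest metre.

570 m

Δφ = -42.8058° − -42.8016° = -0.0042°; Δλ = 94.5196° − 94.5236° = -0.0040°.
1° along a meridian = πR/180 = 111195 m.
ΔN = Δφ × 111195 = -467.0 m; ΔE = Δλ × 111195 × cos(-42.8016°) = -0.0040 × 111195 × 0.733711 = -326.3 m.
Distance = √(ΔE² + ΔN²) = √((-326.3)² + (-467.0)²) = 569.7 m.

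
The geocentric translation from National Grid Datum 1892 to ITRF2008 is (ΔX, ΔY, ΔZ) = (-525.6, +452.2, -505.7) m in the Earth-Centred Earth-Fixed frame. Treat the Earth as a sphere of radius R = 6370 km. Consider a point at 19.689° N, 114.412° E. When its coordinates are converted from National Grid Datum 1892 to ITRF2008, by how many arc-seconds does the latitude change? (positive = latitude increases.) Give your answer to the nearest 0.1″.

sin φ = 0.336915, cos φ = 0.941535, sin λ = 0.910597, cos λ = -0.413295.
North component: ΔN = −sin φ cos λ·ΔX − sin φ sin λ·ΔY + cos φ·ΔZ = −(0.336915)(-0.413295)(-525.6) − (0.336915)(0.910597)(452.2) + (0.941535)(-505.7) = -688.05 m.
1° of latitude spans πR/180 = 111177 m, so Δφ = -688.05 / 111177 × 3600 = -22.280″.

Δφ = -22.3″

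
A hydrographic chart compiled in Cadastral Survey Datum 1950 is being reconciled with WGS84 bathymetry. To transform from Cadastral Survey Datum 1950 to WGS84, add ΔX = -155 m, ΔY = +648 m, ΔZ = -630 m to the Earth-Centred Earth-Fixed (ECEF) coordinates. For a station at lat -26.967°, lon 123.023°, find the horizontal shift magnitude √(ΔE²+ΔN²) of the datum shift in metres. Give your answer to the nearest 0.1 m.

355.6 m

The local east axis at (φ, λ) is (−sin λ, cos λ, 0), so ΔE = −sin(123.023°)·(-155) + cos(123.023°)·648 = -223.18 m.
The local north axis is (−sin φ cos λ, −sin φ sin λ, cos φ), giving ΔN = 38.306 + 246.382 − 561.499 = -276.81 m.
Horizontal magnitude = √(ΔE² + ΔN²) = √((-223.18)² + (-276.81)²) = 355.58 m.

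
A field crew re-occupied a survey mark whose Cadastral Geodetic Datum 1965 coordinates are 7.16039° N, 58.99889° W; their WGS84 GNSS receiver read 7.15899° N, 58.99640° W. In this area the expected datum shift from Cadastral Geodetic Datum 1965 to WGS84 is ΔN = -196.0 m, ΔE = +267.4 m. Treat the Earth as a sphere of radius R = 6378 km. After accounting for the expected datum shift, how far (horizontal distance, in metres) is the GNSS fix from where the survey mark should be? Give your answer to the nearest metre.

41 m

Observed coordinate differences: Δφ = -0.00140°, Δλ = +0.00249°.
Converting to metres (1° lat = 111317 m, cos φ = 0.992201): observed ΔN = -155.8 m, observed ΔE = 275.0 m.
Subtracting the expected shift leaves a residual of -155.8 − (-196.0) = 40.2 m north and 275.0 − (267.4) = 7.6 m east.
Residual distance = √(40.2² + 7.6²) = 40.9 m.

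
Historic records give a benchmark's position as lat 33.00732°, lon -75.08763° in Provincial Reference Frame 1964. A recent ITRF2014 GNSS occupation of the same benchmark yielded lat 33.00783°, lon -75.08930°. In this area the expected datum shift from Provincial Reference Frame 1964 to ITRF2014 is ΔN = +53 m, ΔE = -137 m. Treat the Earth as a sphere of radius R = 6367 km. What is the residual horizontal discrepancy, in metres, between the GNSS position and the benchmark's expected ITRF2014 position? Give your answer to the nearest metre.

Observed coordinate differences: Δφ = +0.00051°, Δλ = -0.00167°.
Converting to metres (1° lat = 111125 m, cos φ = 0.838601): observed ΔN = 56.7 m, observed ΔE = -155.6 m.
Subtracting the expected shift leaves a residual of 56.7 − (53) = 3.7 m north and -155.6 − (-137) = -18.6 m east.
Residual distance = √(3.7² + (-18.6)²) = 19.0 m.

19 m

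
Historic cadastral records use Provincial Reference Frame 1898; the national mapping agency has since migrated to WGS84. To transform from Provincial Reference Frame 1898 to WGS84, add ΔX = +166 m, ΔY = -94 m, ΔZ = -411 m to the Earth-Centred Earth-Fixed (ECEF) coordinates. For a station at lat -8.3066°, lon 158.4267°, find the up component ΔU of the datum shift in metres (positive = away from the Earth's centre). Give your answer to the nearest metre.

The local up (radial) axis is (cos φ cos λ, cos φ sin λ, sin φ), giving ΔU = -152.752 − 34.200 + 59.377 = -127.58 m.

ΔU = -128 m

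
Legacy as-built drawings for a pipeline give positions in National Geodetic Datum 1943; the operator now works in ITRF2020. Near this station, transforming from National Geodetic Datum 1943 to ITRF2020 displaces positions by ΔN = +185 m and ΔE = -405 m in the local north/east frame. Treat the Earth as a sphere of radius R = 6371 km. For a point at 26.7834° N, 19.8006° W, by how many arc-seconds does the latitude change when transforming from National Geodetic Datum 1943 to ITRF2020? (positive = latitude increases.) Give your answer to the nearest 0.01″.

Δφ = 5.99″

On a sphere of radius R, 1 rad of latitude = R, so Δφ = ΔN / R = 185.0 / 6371000 = 2.9038e-05 rad = 5.989″.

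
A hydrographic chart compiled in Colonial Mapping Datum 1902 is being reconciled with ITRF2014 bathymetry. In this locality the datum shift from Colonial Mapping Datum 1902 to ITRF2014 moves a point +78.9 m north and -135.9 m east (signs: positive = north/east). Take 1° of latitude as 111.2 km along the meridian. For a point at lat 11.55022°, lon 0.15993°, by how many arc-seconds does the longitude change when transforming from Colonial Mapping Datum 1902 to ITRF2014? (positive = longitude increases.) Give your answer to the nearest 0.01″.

Δλ = -4.49″

At latitude 11.55022°, cos φ = 0.979750.
1° of longitude at this latitude = 111.2 × cos φ = 108.95 km, so Δλ = -135.9 / 108948.2 = -0.0012474° = -4.491″.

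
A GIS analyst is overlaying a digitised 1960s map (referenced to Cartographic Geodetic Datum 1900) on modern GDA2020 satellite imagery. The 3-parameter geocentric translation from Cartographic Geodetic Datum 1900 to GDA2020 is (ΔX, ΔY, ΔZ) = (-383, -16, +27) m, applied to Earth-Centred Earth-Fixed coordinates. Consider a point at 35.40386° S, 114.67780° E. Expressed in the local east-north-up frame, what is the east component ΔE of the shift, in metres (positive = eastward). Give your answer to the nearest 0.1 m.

At φ = -35.40386°, λ = 114.67780°: sin φ = -0.579336, cos φ = 0.815089, sin λ = 0.908670, cos λ = -0.417515.
ΔE = −sin λ·ΔX + cos λ·ΔY = −(0.908670)·(-383) + (-0.417515)·(-16) = 354.70 m.

ΔE = 354.7 m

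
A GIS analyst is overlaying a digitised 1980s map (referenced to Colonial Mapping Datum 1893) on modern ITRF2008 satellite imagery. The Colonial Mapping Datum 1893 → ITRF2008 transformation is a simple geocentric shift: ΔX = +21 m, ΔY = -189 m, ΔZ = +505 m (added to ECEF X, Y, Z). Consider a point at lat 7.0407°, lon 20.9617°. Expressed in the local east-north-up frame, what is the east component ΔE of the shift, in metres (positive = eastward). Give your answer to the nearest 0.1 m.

ΔE = -184.0 m

The local east axis at (φ, λ) is (−sin λ, cos λ, 0), so ΔE = −sin(20.9617°)·21 + cos(20.9617°)·(-189) = -184.00 m.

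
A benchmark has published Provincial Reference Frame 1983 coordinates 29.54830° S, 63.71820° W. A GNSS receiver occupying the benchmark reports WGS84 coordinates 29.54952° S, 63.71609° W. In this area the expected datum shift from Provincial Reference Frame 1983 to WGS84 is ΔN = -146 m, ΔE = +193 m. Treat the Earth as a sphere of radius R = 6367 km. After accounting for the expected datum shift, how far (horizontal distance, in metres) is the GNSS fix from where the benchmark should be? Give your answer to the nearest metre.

15 m

Observed coordinate differences: Δφ = -0.00122°, Δλ = +0.00211°.
Converting to metres (1° lat = 111125 m, cos φ = 0.869940): observed ΔN = -135.6 m, observed ΔE = 204.0 m.
Subtracting the expected shift leaves a residual of -135.6 − (-146) = 10.4 m north and 204.0 − (193) = 11.0 m east.
Residual distance = √(10.4² + 11.0²) = 15.1 m.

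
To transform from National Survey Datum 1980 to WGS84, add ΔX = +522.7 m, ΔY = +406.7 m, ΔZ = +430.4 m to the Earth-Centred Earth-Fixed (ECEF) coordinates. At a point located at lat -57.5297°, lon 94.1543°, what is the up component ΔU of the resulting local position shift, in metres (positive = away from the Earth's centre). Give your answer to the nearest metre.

ΔU = -166 m

At φ = -57.5297°, λ = 94.1543°: sin φ = -0.843670, cos φ = 0.536862, sin λ = 0.997373, cos λ = -0.072443.
ΔU = cos φ cos λ·ΔX + cos φ sin λ·ΔY + sin φ·ΔZ = (0.536862)(-0.072443)(522.7) + (0.536862)(0.997373)(406.7) + (-0.843670)(430.4) = -165.68 m.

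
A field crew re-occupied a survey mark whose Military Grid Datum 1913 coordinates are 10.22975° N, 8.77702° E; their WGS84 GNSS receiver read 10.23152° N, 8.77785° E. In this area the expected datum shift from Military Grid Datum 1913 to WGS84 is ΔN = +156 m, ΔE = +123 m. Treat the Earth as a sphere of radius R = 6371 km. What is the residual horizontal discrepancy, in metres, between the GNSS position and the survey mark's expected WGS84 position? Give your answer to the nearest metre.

Observed coordinate differences: Δφ = +0.00177°, Δλ = +0.00083°.
Converting to metres (1° lat = 111195 m, cos φ = 0.984104): observed ΔN = 196.8 m, observed ΔE = 90.8 m.
Subtracting the expected shift leaves a residual of 196.8 − (156) = 40.8 m north and 90.8 − (123) = -32.2 m east.
Residual distance = √(40.8² + (-32.2)²) = 52.0 m.

52 m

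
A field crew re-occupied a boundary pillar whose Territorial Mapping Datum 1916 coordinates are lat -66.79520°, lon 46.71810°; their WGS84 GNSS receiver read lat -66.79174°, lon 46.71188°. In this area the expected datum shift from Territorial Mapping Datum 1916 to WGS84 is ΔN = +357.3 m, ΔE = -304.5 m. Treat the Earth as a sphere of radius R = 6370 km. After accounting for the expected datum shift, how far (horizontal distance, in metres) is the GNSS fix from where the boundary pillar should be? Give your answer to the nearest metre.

42 m

Observed coordinate differences: Δφ = +0.00346°, Δλ = -0.00622°.
Converting to metres (1° lat = 111177 m, cos φ = 0.394019): observed ΔN = 384.7 m, observed ΔE = -272.5 m.
Subtracting the expected shift leaves a residual of 384.7 − (357.3) = 27.4 m north and -272.5 − (-304.5) = 32.0 m east.
Residual distance = √(27.4² + 32.0²) = 42.1 m.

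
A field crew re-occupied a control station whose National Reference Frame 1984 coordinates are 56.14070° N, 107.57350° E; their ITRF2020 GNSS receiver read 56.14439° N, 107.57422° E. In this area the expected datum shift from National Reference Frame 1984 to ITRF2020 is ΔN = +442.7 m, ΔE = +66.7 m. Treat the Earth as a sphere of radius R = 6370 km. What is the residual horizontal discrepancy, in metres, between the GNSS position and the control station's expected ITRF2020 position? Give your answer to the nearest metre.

Observed coordinate differences: Δφ = +0.00369°, Δλ = +0.00072°.
Converting to metres (1° lat = 111177 m, cos φ = 0.557155): observed ΔN = 410.2 m, observed ΔE = 44.6 m.
Subtracting the expected shift leaves a residual of 410.2 − (442.7) = -32.5 m north and 44.6 − (66.7) = -22.1 m east.
Residual distance = √((-32.5)² + (-22.1)²) = 39.3 m.

39 m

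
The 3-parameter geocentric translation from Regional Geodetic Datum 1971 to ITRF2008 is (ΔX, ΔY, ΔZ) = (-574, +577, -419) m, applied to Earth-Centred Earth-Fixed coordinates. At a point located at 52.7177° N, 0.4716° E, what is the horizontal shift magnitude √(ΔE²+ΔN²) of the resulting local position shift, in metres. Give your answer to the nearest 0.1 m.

At φ = 52.7177°, λ = 0.4716°: sin φ = 0.795661, cos φ = 0.605743, sin λ = 0.008231, cos λ = 0.999966.
ΔE = −sin λ·ΔX + cos λ·ΔY = −(0.008231)·(-574) + (0.999966)·(577) = 581.70 m.
ΔN = −sin φ cos λ·ΔX − sin φ sin λ·ΔY + cos φ·ΔZ = −(0.795661)(0.999966)(-574) − (0.795661)(0.008231)(577) + (0.605743)(-419) = 199.11 m.
Horizontal magnitude = √(ΔE² + ΔN²) = √(581.70² + 199.11²) = 614.84 m.

614.8 m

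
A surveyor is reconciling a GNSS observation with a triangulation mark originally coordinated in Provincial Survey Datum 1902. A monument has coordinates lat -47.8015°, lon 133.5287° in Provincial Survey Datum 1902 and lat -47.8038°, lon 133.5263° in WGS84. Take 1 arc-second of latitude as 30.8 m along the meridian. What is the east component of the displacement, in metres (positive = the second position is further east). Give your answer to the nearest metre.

ΔE = -179 m

Δφ = -47.8038° − -47.8015° = -0.0023°; Δλ = 133.5263° − 133.5287° = -0.0024°.
1° of latitude = 3600 × 30.80 = 110880 m.
ΔN = Δφ × 110880 = -255.0 m; ΔE = Δλ × 110880 × cos(-47.8015°) = -0.0024 × 110880 × 0.671701 = -178.7 m.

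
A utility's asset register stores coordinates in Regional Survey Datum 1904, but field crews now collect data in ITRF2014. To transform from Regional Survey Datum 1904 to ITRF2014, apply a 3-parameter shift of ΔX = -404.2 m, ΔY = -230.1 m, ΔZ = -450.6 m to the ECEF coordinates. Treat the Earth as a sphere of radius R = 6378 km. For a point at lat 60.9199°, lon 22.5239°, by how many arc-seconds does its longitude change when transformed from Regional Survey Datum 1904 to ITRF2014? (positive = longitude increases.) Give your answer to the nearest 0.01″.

sin φ = 0.873941, cos φ = 0.486032, sin λ = 0.383069, cos λ = 0.923720.
East component: ΔE = −sin λ·ΔX + cos λ·ΔY = −(0.383069)(-404.2) + (0.923720)(-230.1) = -57.71 m.
1° of latitude spans πR/180 = 111317 m; at latitude φ, 1° of longitude spans that × cos φ = 54103.7 m, so Δλ = -57.71 / 54103.7 × 3600 = -3.840″.

Δλ = -3.84″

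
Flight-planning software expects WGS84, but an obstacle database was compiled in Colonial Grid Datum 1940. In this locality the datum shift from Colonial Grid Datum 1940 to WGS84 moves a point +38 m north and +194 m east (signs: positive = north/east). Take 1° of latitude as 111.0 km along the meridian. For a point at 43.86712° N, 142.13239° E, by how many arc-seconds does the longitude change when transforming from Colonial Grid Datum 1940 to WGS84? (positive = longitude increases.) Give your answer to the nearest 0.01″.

At latitude 43.86712°, cos φ = 0.720949.
1° of longitude at this latitude = 111.0 × cos φ = 80.03 km, so Δλ = 194.0 / 80025.3 = 0.0024242° = 8.727″.

Δλ = 8.73″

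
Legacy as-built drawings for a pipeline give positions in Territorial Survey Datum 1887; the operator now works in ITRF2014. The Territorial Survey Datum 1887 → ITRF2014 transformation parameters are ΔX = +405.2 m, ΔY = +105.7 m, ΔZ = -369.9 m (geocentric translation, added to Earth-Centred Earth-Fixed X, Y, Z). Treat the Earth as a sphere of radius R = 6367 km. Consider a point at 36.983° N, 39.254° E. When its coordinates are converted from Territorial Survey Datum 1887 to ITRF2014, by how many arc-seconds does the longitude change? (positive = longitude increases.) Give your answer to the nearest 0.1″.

sin φ = 0.601578, cos φ = 0.798814, sin λ = 0.632759, cos λ = 0.774348.
East component: ΔE = −sin λ·ΔX + cos λ·ΔY = −(0.632759)(405.2) + (0.774348)(105.7) = -174.55 m.
1° of latitude spans πR/180 = 111125 m; at latitude φ, 1° of longitude spans that × cos φ = 88768.3 m, so Δλ = -174.55 / 88768.3 × 3600 = -7.079″.

Δλ = -7.1″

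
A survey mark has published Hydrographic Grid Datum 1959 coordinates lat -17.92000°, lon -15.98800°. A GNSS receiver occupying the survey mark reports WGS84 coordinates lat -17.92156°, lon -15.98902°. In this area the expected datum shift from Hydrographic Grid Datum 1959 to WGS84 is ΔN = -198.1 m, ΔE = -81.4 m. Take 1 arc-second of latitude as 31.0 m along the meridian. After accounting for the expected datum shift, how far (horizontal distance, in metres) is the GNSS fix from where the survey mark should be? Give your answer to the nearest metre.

Observed coordinate differences: Δφ = -0.00156°, Δλ = -0.00102°.
Converting to metres (1° lat = 111600 m, cos φ = 0.951487): observed ΔN = -174.1 m, observed ΔE = -108.3 m.
Subtracting the expected shift leaves a residual of -174.1 − (-198.1) = 24.0 m north and -108.3 − (-81.4) = -26.9 m east.
Residual distance = √(24.0² + (-26.9)²) = 36.1 m.

36 m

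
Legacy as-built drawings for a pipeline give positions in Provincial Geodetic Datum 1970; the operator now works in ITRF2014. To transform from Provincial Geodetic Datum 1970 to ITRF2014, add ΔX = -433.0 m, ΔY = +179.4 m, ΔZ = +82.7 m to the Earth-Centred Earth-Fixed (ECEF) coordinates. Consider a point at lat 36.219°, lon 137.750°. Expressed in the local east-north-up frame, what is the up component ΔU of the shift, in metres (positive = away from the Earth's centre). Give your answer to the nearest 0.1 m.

ΔU = 404.8 m

At φ = 36.219°, λ = 137.750°: sin φ = 0.590873, cos φ = 0.806764, sin λ = 0.672367, cos λ = -0.740218.
ΔU = cos φ cos λ·ΔX + cos φ sin λ·ΔY + sin φ·ΔZ = (0.806764)(-0.740218)(-433.0) + (0.806764)(0.672367)(179.4) + (0.590873)(82.7) = 404.76 m.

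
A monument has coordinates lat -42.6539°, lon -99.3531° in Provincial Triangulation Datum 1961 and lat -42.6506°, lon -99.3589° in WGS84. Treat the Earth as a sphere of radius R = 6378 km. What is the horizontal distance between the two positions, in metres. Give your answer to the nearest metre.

Δφ = -42.6506° − -42.6539° = +0.0033°; Δλ = -99.3589° − -99.3531° = -0.0058°.
1° along a meridian = πR/180 = 111317 m.
ΔN = Δφ × 111317 = 367.3 m; ΔE = Δλ × 111317 × cos(-42.6539°) = -0.0058 × 111317 × 0.735460 = -474.8 m.
Distance = √(ΔE² + ΔN²) = √((-474.8)² + 367.3²) = 600.3 m.

600 m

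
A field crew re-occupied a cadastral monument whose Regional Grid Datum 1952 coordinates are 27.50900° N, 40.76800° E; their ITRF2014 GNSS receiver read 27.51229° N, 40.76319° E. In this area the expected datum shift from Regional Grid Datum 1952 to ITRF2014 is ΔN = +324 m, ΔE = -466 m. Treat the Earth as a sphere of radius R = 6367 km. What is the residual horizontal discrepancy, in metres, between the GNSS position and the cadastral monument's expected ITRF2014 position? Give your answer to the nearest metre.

Observed coordinate differences: Δφ = +0.00329°, Δλ = -0.00481°.
Converting to metres (1° lat = 111125 m, cos φ = 0.886938): observed ΔN = 365.6 m, observed ΔE = -474.1 m.
Subtracting the expected shift leaves a residual of 365.6 − (324) = 41.6 m north and -474.1 − (-466) = -8.1 m east.
Residual distance = √(41.6² + (-8.1)²) = 42.4 m.

42 m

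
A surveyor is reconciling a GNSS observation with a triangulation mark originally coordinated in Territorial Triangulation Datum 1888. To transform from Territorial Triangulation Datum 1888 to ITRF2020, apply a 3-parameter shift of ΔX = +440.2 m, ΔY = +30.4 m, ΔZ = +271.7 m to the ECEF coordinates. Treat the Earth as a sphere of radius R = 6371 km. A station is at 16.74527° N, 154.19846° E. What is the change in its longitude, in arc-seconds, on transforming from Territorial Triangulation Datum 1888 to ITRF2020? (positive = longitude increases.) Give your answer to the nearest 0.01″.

Δλ = -7.40″

sin φ = 0.288117, cos φ = 0.957595, sin λ = 0.435255, cos λ = -0.900307.
East component: ΔE = −sin λ·ΔX + cos λ·ΔY = −(0.435255)(440.2) + (-0.900307)(30.4) = -218.97 m.
1° of latitude spans πR/180 = 111195 m; at latitude φ, 1° of longitude spans that × cos φ = 106479.7 m, so Δλ = -218.97 / 106479.7 × 3600 = -7.403″.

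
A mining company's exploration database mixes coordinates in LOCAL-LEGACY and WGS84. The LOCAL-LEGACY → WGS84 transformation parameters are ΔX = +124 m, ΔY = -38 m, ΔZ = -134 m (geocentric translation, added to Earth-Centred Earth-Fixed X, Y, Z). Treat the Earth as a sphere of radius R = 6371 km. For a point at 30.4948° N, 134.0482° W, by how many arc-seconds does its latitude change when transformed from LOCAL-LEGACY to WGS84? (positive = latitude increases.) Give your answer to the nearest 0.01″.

sin φ = 0.507460, cos φ = 0.861675, sin λ = -0.718755, cos λ = -0.695263.
North component: ΔN = −sin φ cos λ·ΔX − sin φ sin λ·ΔY + cos φ·ΔZ = −(0.507460)(-0.695263)(124) − (0.507460)(-0.718755)(-38) + (0.861675)(-134) = -85.58 m.
1° of latitude spans πR/180 = 111195 m, so Δφ = -85.58 / 111195 × 3600 = -2.771″.

Δφ = -2.77″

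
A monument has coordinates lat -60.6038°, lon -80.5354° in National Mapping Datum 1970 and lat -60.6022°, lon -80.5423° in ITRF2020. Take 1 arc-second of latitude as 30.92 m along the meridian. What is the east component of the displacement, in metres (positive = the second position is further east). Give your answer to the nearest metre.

Δφ = -60.6022° − -60.6038° = +0.0016°; Δλ = -80.5423° − -80.5354° = -0.0069°.
1° of latitude = 3600 × 30.92 = 111312 m.
ΔN = Δφ × 111312 = 178.1 m; ΔE = Δλ × 111312 × cos(-60.6038°) = -0.0069 × 111312 × 0.490846 = -377.0 m.

ΔE = -377 m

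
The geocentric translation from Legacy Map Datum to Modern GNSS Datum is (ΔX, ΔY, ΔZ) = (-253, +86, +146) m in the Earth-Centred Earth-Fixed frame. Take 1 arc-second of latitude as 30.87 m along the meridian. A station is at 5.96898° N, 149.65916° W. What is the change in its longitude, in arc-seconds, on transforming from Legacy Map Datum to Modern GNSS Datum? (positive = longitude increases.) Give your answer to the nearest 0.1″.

sin φ = 0.103990, cos φ = 0.994578, sin λ = -0.505143, cos λ = -0.863036.
East component: ΔE = −sin λ·ΔX + cos λ·ΔY = −(-0.505143)(-253) + (-0.863036)(86) = -202.02 m.
1° of latitude spans 3600 × 30.87 = 111132 m; at latitude φ, 1° of longitude spans that × cos φ = 110529.5 m, so Δλ = -202.02 / 110529.5 × 3600 = -6.580″.

Δλ = -6.6″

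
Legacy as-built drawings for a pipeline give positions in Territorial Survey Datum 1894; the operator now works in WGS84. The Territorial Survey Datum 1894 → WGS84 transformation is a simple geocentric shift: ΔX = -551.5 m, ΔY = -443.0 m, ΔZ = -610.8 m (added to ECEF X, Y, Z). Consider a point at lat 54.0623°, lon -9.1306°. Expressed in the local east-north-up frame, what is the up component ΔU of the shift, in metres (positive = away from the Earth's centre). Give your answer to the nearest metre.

The local up (radial) axis is (cos φ cos λ, cos φ sin λ, sin φ), giving ΔU = -319.577 + 41.258 − 494.538 = -772.86 m.

ΔU = -773 m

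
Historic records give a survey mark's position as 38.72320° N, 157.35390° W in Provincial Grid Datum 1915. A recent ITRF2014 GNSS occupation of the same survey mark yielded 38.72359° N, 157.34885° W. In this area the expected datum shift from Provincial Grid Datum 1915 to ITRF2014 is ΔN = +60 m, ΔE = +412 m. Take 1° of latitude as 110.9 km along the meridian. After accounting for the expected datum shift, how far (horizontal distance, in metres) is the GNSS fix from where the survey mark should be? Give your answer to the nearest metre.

30 m

Observed coordinate differences: Δφ = +0.00039°, Δλ = +0.00505°.
Converting to metres (1° lat = 110900 m, cos φ = 0.780177): observed ΔN = 43.3 m, observed ΔE = 436.9 m.
Subtracting the expected shift leaves a residual of 43.3 − (60) = -16.7 m north and 436.9 − (412) = 24.9 m east.
Residual distance = √((-16.7)² + 24.9²) = 30.0 m.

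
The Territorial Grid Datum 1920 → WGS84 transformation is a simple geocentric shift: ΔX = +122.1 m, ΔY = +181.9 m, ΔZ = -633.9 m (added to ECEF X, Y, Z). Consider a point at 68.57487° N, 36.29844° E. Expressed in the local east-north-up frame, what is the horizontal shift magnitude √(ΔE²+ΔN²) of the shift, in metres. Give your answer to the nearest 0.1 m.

At φ = 68.57487°, λ = 36.29844°: sin φ = 0.930896, cos φ = 0.365285, sin λ = 0.591991, cos λ = 0.805944.
ΔE = −sin λ·ΔX + cos λ·ΔY = −(0.591991)·(122.1) + (0.805944)·(181.9) = 74.32 m.
ΔN = −sin φ cos λ·ΔX − sin φ sin λ·ΔY + cos φ·ΔZ = −(0.930896)(0.805944)(122.1) − (0.930896)(0.591991)(181.9) + (0.365285)(-633.9) = -423.40 m.
Horizontal magnitude = √(ΔE² + ΔN²) = √(74.32² + (-423.40)²) = 429.87 m.

429.9 m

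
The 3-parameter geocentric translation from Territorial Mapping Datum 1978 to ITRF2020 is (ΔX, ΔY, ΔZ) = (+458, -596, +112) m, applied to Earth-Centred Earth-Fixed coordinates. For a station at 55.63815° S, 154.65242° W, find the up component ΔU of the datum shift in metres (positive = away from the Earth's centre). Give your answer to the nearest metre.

ΔU = -182 m

The local up (radial) axis is (cos φ cos λ, cos φ sin λ, sin φ), giving ΔU = -233.616 + 144.013 − 92.455 = -182.06 m.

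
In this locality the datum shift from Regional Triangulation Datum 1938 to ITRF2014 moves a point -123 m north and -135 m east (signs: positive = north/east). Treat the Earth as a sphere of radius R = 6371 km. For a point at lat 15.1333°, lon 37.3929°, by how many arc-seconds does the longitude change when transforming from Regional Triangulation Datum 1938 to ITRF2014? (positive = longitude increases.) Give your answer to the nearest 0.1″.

Δλ = -4.5″

At latitude 15.1333°, cos φ = 0.965321.
One radian of longitude at latitude φ spans R cos φ, so Δλ = ΔE / (R cos φ) = -135.0 / (6371000 × 0.965321) = -2.1951e-05 rad = -4.528″.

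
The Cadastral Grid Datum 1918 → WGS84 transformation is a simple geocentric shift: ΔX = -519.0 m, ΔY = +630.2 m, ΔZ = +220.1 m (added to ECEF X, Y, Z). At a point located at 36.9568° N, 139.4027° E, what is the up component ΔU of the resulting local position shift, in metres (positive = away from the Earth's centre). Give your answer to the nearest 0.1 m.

ΔU = 774.9 m

At φ = 36.9568°, λ = 139.4027°: sin φ = 0.601213, cos φ = 0.799089, sin λ = 0.650738, cos λ = -0.759302.
ΔU = cos φ cos λ·ΔX + cos φ sin λ·ΔY + sin φ·ΔZ = (0.799089)(-0.759302)(-519.0) + (0.799089)(0.650738)(630.2) + (0.601213)(220.1) = 774.93 m.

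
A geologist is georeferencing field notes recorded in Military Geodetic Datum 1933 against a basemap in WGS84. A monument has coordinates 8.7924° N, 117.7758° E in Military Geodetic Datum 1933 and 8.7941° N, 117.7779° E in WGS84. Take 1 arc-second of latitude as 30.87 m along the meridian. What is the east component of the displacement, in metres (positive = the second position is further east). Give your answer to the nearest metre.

Δφ = 8.7941° − 8.7924° = +0.0017°; Δλ = 117.7779° − 117.7758° = +0.0021°.
1° of latitude = 3600 × 30.87 = 111132 m.
ΔN = Δφ × 111132 = 188.9 m; ΔE = Δλ × 111132 × cos(8.7924°) = +0.0021 × 111132 × 0.988249 = 230.6 m.

ΔE = 231 m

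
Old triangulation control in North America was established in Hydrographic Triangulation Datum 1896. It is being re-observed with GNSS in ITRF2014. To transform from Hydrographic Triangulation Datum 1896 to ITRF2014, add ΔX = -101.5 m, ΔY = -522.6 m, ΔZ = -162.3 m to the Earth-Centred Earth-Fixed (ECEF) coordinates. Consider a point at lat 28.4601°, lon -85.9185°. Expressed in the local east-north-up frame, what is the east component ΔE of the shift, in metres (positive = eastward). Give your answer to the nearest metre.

At φ = 28.4601°, λ = -85.9185°: sin φ = 0.476547, cos φ = 0.879149, sin λ = -0.997464, cos λ = 0.071175.
ΔE = −sin λ·ΔX + cos λ·ΔY = −(-0.997464)·(-101.5) + (0.071175)·(-522.6) = -138.44 m.

ΔE = -138 m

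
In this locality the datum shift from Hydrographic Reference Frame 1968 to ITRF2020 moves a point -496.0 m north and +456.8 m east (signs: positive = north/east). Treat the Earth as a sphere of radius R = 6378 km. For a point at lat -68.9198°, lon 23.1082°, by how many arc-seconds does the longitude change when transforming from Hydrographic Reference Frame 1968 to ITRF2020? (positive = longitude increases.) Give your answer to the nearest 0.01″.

Δλ = 41.07″

At latitude -68.9198°, cos φ = 0.359674.
One radian of longitude at latitude φ spans R cos φ, so Δλ = ΔE / (R cos φ) = 456.8 / (6378000 × 0.359674) = 1.9913e-04 rad = 41.073″.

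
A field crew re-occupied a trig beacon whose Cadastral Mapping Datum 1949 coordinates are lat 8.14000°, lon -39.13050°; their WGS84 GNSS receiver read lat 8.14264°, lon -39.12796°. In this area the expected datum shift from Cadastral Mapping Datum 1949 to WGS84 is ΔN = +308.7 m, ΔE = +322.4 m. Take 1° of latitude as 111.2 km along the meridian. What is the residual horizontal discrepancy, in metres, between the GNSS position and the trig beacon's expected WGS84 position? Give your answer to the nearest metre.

45 m

Observed coordinate differences: Δφ = +0.00264°, Δλ = +0.00254°.
Converting to metres (1° lat = 111200 m, cos φ = 0.989925): observed ΔN = 293.6 m, observed ΔE = 279.6 m.
Subtracting the expected shift leaves a residual of 293.6 − (308.7) = -15.1 m north and 279.6 − (322.4) = -42.8 m east.
Residual distance = √((-15.1)² + (-42.8)²) = 45.4 m.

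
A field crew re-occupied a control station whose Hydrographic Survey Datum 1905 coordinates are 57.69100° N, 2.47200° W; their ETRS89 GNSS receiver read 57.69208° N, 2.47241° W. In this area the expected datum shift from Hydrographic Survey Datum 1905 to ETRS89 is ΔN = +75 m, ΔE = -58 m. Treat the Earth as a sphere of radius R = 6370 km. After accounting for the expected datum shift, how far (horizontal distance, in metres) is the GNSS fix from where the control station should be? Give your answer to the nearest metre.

56 m

Observed coordinate differences: Δφ = +0.00108°, Δλ = -0.00041°.
Converting to metres (1° lat = 111177 m, cos φ = 0.534485): observed ΔN = 120.1 m, observed ΔE = -24.4 m.
Subtracting the expected shift leaves a residual of 120.1 − (75) = 45.1 m north and -24.4 − (-58) = 33.6 m east.
Residual distance = √(45.1² + 33.6²) = 56.2 m.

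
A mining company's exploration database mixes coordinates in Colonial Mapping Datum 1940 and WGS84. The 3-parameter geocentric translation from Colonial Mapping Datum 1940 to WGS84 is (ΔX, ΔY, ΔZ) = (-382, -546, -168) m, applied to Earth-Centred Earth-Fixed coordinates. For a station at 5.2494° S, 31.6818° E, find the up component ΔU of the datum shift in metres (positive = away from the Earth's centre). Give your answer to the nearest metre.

ΔU = -594 m

The local up (radial) axis is (cos φ cos λ, cos φ sin λ, sin φ), giving ΔU = -323.710 − 285.557 + 15.371 = -593.90 m.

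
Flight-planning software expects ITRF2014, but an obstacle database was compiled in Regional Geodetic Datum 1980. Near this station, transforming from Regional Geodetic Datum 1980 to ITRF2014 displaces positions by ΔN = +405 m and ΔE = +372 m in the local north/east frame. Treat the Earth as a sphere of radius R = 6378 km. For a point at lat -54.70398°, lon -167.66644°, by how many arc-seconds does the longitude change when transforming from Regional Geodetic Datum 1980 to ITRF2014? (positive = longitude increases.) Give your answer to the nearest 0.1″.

Δλ = 20.8″

At latitude -54.70398°, cos φ = 0.577801.
One radian of longitude at latitude φ spans R cos φ, so Δλ = ΔE / (R cos φ) = 372.0 / (6378000 × 0.577801) = 1.0094e-04 rad = 20.821″.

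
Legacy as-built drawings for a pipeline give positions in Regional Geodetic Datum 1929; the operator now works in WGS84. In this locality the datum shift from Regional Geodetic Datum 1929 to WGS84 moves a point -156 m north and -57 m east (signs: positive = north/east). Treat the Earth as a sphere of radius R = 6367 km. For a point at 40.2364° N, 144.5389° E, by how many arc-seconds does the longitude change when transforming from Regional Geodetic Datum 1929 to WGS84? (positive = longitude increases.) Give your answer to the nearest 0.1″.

At latitude 40.2364°, cos φ = 0.763386.
One radian of longitude at latitude φ spans R cos φ, so Δλ = ΔE / (R cos φ) = -57.0 / (6367000 × 0.763386) = -1.1727e-05 rad = -2.419″.

Δλ = -2.4″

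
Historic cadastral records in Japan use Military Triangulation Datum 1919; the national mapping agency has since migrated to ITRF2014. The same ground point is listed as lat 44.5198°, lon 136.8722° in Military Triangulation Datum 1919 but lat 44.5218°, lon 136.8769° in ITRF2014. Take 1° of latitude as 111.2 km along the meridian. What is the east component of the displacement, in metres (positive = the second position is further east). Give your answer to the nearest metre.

Δφ = 44.5218° − 44.5198° = +0.0020°; Δλ = 136.8769° − 136.8722° = +0.0047°.
ΔN = Δφ × 111200 = 222.4 m; ΔE = Δλ × 111200 × cos(44.5198°) = +0.0047 × 111200 × 0.713008 = 372.6 m.

ΔE = 373 m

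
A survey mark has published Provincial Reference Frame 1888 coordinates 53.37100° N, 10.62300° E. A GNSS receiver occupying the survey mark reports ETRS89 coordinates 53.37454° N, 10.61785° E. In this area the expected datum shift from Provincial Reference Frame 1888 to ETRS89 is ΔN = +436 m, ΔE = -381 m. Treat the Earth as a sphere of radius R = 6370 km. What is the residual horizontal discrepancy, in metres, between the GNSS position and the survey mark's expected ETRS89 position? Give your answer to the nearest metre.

Observed coordinate differences: Δφ = +0.00354°, Δλ = -0.00515°.
Converting to metres (1° lat = 111177 m, cos φ = 0.596631): observed ΔN = 393.6 m, observed ΔE = -341.6 m.
Subtracting the expected shift leaves a residual of 393.6 − (436) = -42.4 m north and -341.6 − (-381) = 39.4 m east.
Residual distance = √((-42.4)² + 39.4²) = 57.9 m.

58 m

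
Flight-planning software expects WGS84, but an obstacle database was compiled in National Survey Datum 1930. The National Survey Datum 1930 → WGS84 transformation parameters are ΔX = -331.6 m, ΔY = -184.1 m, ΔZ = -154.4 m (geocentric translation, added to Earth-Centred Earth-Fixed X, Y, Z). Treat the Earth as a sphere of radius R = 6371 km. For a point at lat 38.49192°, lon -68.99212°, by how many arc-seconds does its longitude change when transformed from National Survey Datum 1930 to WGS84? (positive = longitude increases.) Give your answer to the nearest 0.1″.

sin φ = 0.622404, cos φ = 0.782696, sin λ = -0.933531, cos λ = 0.358496.
East component: ΔE = −sin λ·ΔX + cos λ·ΔY = −(-0.933531)(-331.6) + (0.358496)(-184.1) = -375.56 m.
1° of latitude spans πR/180 = 111195 m; at latitude φ, 1° of longitude spans that × cos φ = 87031.8 m, so Δλ = -375.56 / 87031.8 × 3600 = -15.535″.

Δλ = -15.5″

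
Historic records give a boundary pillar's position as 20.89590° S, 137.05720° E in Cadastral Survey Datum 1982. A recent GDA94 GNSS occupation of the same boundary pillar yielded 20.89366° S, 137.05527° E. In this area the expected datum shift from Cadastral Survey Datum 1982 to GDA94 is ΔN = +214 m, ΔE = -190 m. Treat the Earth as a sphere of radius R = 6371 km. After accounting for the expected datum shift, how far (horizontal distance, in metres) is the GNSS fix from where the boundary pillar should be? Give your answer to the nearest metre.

37 m

Observed coordinate differences: Δφ = +0.00224°, Δλ = -0.00193°.
Converting to metres (1° lat = 111195 m, cos φ = 0.934230): observed ΔN = 249.1 m, observed ΔE = -200.5 m.
Subtracting the expected shift leaves a residual of 249.1 − (214) = 35.1 m north and -200.5 − (-190) = -10.5 m east.
Residual distance = √(35.1² + (-10.5)²) = 36.6 m.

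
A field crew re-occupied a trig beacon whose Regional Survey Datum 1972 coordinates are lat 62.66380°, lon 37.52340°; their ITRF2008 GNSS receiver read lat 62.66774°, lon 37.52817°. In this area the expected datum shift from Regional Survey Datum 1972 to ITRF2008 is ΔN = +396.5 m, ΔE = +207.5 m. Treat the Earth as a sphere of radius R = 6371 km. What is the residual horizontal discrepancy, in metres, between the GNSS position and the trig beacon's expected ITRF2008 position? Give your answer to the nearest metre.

Observed coordinate differences: Δφ = +0.00394°, Δλ = +0.00477°.
Converting to metres (1° lat = 111195 m, cos φ = 0.459211): observed ΔN = 438.1 m, observed ΔE = 243.6 m.
Subtracting the expected shift leaves a residual of 438.1 − (396.5) = 41.6 m north and 243.6 − (207.5) = 36.1 m east.
Residual distance = √(41.6² + 36.1²) = 55.1 m.

55 m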